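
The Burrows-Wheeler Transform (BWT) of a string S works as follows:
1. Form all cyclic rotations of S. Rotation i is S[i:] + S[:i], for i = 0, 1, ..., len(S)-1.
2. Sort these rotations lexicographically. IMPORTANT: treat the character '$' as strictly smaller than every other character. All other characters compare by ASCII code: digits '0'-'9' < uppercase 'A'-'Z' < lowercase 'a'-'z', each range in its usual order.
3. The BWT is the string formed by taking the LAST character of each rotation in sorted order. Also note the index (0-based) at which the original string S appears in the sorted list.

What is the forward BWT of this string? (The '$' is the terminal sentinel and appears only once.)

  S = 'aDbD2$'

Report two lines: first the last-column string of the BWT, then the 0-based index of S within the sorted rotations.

All 6 rotations (rotation i = S[i:]+S[:i]):
  rot[0] = aDbD2$
  rot[1] = DbD2$a
  rot[2] = bD2$aD
  rot[3] = D2$aDb
  rot[4] = 2$aDbD
  rot[5] = $aDbD2
Sorted (with $ < everything):
  sorted[0] = $aDbD2  (last char: '2')
  sorted[1] = 2$aDbD  (last char: 'D')
  sorted[2] = D2$aDb  (last char: 'b')
  sorted[3] = DbD2$a  (last char: 'a')
  sorted[4] = aDbD2$  (last char: '$')
  sorted[5] = bD2$aD  (last char: 'D')
Last column: 2Dba$D
Original string S is at sorted index 4

Answer: 2Dba$D
4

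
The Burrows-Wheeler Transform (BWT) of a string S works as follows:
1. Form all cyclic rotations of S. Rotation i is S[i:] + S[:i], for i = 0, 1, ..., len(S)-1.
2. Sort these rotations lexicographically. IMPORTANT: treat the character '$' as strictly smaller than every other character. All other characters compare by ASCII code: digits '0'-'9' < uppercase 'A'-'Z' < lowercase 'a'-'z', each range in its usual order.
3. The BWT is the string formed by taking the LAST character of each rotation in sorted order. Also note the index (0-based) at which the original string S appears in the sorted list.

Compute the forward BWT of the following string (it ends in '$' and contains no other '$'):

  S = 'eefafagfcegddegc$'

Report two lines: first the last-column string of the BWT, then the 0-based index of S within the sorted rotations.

Answer: cffgfgd$edceageea
7

Derivation:
All 17 rotations (rotation i = S[i:]+S[:i]):
  rot[0] = eefafagfcegddegc$
  rot[1] = efafagfcegddegc$e
  rot[2] = fafagfcegddegc$ee
  rot[3] = afagfcegddegc$eef
  rot[4] = fagfcegddegc$eefa
  rot[5] = agfcegddegc$eefaf
  rot[6] = gfcegddegc$eefafa
  rot[7] = fcegddegc$eefafag
  rot[8] = cegddegc$eefafagf
  rot[9] = egddegc$eefafagfc
  rot[10] = gddegc$eefafagfce
  rot[11] = ddegc$eefafagfceg
  rot[12] = degc$eefafagfcegd
  rot[13] = egc$eefafagfcegdd
  rot[14] = gc$eefafagfcegdde
  rot[15] = c$eefafagfcegddeg
  rot[16] = $eefafagfcegddegc
Sorted (with $ < everything):
  sorted[0] = $eefafagfcegddegc  (last char: 'c')
  sorted[1] = afagfcegddegc$eef  (last char: 'f')
  sorted[2] = agfcegddegc$eefaf  (last char: 'f')
  sorted[3] = c$eefafagfcegddeg  (last char: 'g')
  sorted[4] = cegddegc$eefafagf  (last char: 'f')
  sorted[5] = ddegc$eefafagfceg  (last char: 'g')
  sorted[6] = degc$eefafagfcegd  (last char: 'd')
  sorted[7] = eefafagfcegddegc$  (last char: '$')
  sorted[8] = efafagfcegddegc$e  (last char: 'e')
  sorted[9] = egc$eefafagfcegdd  (last char: 'd')
  sorted[10] = egddegc$eefafagfc  (last char: 'c')
  sorted[11] = fafagfcegddegc$ee  (last char: 'e')
  sorted[12] = fagfcegddegc$eefa  (last char: 'a')
  sorted[13] = fcegddegc$eefafag  (last char: 'g')
  sorted[14] = gc$eefafagfcegdde  (last char: 'e')
  sorted[15] = gddegc$eefafagfce  (last char: 'e')
  sorted[16] = gfcegddegc$eefafa  (last char: 'a')
Last column: cffgfgd$edceageea
Original string S is at sorted index 7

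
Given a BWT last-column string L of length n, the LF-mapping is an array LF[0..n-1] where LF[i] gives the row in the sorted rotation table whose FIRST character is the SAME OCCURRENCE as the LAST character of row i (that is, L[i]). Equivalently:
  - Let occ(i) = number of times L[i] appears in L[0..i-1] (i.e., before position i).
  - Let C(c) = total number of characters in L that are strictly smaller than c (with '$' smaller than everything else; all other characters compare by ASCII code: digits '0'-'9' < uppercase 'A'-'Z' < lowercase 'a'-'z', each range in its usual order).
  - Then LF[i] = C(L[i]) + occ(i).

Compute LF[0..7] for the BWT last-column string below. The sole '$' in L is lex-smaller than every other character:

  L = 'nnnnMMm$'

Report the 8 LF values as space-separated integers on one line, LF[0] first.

Char counts: '$':1, 'M':2, 'm':1, 'n':4
C (first-col start): C('$')=0, C('M')=1, C('m')=3, C('n')=4
L[0]='n': occ=0, LF[0]=C('n')+0=4+0=4
L[1]='n': occ=1, LF[1]=C('n')+1=4+1=5
L[2]='n': occ=2, LF[2]=C('n')+2=4+2=6
L[3]='n': occ=3, LF[3]=C('n')+3=4+3=7
L[4]='M': occ=0, LF[4]=C('M')+0=1+0=1
L[5]='M': occ=1, LF[5]=C('M')+1=1+1=2
L[6]='m': occ=0, LF[6]=C('m')+0=3+0=3
L[7]='$': occ=0, LF[7]=C('$')+0=0+0=0

Answer: 4 5 6 7 1 2 3 0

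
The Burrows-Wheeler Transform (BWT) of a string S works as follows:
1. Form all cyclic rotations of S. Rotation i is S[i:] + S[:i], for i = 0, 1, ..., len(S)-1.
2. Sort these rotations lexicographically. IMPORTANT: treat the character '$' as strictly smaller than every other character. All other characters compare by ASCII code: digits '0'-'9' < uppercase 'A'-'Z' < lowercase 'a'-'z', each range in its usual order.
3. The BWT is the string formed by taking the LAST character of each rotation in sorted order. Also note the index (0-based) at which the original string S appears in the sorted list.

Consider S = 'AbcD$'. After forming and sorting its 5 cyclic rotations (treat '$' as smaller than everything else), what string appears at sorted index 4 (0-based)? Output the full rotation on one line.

Answer: cD$Ab

Derivation:
All 5 rotations (rotation i = S[i:]+S[:i]):
  rot[0] = AbcD$
  rot[1] = bcD$A
  rot[2] = cD$Ab
  rot[3] = D$Abc
  rot[4] = $AbcD
Sorted (with $ < everything):
  sorted[0] = $AbcD
  sorted[1] = AbcD$
  sorted[2] = D$Abc
  sorted[3] = bcD$A
  sorted[4] = cD$Ab
sorted[4] = cD$Ab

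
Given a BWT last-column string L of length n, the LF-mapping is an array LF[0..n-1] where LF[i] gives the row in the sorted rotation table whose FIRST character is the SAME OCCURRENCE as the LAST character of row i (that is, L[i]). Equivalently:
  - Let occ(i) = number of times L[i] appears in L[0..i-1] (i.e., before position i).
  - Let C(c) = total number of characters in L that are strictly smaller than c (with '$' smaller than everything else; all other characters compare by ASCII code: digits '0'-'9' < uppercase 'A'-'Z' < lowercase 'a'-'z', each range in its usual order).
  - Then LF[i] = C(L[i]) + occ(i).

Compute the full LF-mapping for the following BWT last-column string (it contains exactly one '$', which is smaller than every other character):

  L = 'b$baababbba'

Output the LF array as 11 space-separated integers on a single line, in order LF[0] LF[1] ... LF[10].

Answer: 5 0 6 1 2 7 3 8 9 10 4

Derivation:
Char counts: '$':1, 'a':4, 'b':6
C (first-col start): C('$')=0, C('a')=1, C('b')=5
L[0]='b': occ=0, LF[0]=C('b')+0=5+0=5
L[1]='$': occ=0, LF[1]=C('$')+0=0+0=0
L[2]='b': occ=1, LF[2]=C('b')+1=5+1=6
L[3]='a': occ=0, LF[3]=C('a')+0=1+0=1
L[4]='a': occ=1, LF[4]=C('a')+1=1+1=2
L[5]='b': occ=2, LF[5]=C('b')+2=5+2=7
L[6]='a': occ=2, LF[6]=C('a')+2=1+2=3
L[7]='b': occ=3, LF[7]=C('b')+3=5+3=8
L[8]='b': occ=4, LF[8]=C('b')+4=5+4=9
L[9]='b': occ=5, LF[9]=C('b')+5=5+5=10
L[10]='a': occ=3, LF[10]=C('a')+3=1+3=4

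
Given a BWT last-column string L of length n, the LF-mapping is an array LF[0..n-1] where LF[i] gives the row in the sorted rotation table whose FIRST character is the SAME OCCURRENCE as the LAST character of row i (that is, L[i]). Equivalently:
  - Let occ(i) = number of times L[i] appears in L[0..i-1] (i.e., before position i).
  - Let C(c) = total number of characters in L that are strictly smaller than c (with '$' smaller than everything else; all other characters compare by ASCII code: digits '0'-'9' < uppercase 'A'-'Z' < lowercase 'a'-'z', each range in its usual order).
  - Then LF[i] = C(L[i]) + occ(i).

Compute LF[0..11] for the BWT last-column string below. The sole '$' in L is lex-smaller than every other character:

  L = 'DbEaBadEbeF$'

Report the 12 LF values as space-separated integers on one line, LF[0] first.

Char counts: '$':1, 'B':1, 'D':1, 'E':2, 'F':1, 'a':2, 'b':2, 'd':1, 'e':1
C (first-col start): C('$')=0, C('B')=1, C('D')=2, C('E')=3, C('F')=5, C('a')=6, C('b')=8, C('d')=10, C('e')=11
L[0]='D': occ=0, LF[0]=C('D')+0=2+0=2
L[1]='b': occ=0, LF[1]=C('b')+0=8+0=8
L[2]='E': occ=0, LF[2]=C('E')+0=3+0=3
L[3]='a': occ=0, LF[3]=C('a')+0=6+0=6
L[4]='B': occ=0, LF[4]=C('B')+0=1+0=1
L[5]='a': occ=1, LF[5]=C('a')+1=6+1=7
L[6]='d': occ=0, LF[6]=C('d')+0=10+0=10
L[7]='E': occ=1, LF[7]=C('E')+1=3+1=4
L[8]='b': occ=1, LF[8]=C('b')+1=8+1=9
L[9]='e': occ=0, LF[9]=C('e')+0=11+0=11
L[10]='F': occ=0, LF[10]=C('F')+0=5+0=5
L[11]='$': occ=0, LF[11]=C('$')+0=0+0=0

Answer: 2 8 3 6 1 7 10 4 9 11 5 0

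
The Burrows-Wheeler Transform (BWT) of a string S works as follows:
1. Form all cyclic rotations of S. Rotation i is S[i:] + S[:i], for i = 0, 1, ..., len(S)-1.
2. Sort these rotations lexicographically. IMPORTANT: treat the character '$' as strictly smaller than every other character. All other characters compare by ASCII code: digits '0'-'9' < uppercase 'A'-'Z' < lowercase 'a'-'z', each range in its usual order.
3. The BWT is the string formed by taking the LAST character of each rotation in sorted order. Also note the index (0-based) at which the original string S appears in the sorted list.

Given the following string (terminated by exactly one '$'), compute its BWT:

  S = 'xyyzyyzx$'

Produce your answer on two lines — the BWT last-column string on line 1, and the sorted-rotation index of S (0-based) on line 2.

Answer: xz$zxyyyy
2

Derivation:
All 9 rotations (rotation i = S[i:]+S[:i]):
  rot[0] = xyyzyyzx$
  rot[1] = yyzyyzx$x
  rot[2] = yzyyzx$xy
  rot[3] = zyyzx$xyy
  rot[4] = yyzx$xyyz
  rot[5] = yzx$xyyzy
  rot[6] = zx$xyyzyy
  rot[7] = x$xyyzyyz
  rot[8] = $xyyzyyzx
Sorted (with $ < everything):
  sorted[0] = $xyyzyyzx  (last char: 'x')
  sorted[1] = x$xyyzyyz  (last char: 'z')
  sorted[2] = xyyzyyzx$  (last char: '$')
  sorted[3] = yyzx$xyyz  (last char: 'z')
  sorted[4] = yyzyyzx$x  (last char: 'x')
  sorted[5] = yzx$xyyzy  (last char: 'y')
  sorted[6] = yzyyzx$xy  (last char: 'y')
  sorted[7] = zx$xyyzyy  (last char: 'y')
  sorted[8] = zyyzx$xyy  (last char: 'y')
Last column: xz$zxyyyy
Original string S is at sorted index 2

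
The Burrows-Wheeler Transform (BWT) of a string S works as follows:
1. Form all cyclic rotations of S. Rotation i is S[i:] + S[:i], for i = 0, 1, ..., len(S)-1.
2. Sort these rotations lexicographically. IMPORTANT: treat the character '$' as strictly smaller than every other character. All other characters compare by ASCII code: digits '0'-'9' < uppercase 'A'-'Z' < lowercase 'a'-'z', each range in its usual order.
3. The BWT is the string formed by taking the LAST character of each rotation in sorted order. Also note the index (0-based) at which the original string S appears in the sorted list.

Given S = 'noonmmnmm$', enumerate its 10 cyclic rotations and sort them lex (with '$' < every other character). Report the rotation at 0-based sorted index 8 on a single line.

All 10 rotations (rotation i = S[i:]+S[:i]):
  rot[0] = noonmmnmm$
  rot[1] = oonmmnmm$n
  rot[2] = onmmnmm$no
  rot[3] = nmmnmm$noo
  rot[4] = mmnmm$noon
  rot[5] = mnmm$noonm
  rot[6] = nmm$noonmm
  rot[7] = mm$noonmmn
  rot[8] = m$noonmmnm
  rot[9] = $noonmmnmm
Sorted (with $ < everything):
  sorted[0] = $noonmmnmm
  sorted[1] = m$noonmmnm
  sorted[2] = mm$noonmmn
  sorted[3] = mmnmm$noon
  sorted[4] = mnmm$noonm
  sorted[5] = nmm$noonmm
  sorted[6] = nmmnmm$noo
  sorted[7] = noonmmnmm$
  sorted[8] = onmmnmm$no
  sorted[9] = oonmmnmm$n
sorted[8] = onmmnmm$no

Answer: onmmnmm$no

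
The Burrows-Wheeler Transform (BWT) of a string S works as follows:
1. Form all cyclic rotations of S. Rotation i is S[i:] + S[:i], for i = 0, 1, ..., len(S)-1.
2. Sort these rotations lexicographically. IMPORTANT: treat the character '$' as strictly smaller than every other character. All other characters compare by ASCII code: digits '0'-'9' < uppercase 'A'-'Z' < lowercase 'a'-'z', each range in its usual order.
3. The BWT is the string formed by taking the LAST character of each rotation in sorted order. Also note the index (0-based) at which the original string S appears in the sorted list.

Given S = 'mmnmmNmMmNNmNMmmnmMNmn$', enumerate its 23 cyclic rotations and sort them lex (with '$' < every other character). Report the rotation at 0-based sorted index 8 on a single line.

Answer: Nmn$mmnmmNmMmNNmNMmmnmM

Derivation:
All 23 rotations (rotation i = S[i:]+S[:i]):
  rot[0] = mmnmmNmMmNNmNMmmnmMNmn$
  rot[1] = mnmmNmMmNNmNMmmnmMNmn$m
  rot[2] = nmmNmMmNNmNMmmnmMNmn$mm
  rot[3] = mmNmMmNNmNMmmnmMNmn$mmn
  rot[4] = mNmMmNNmNMmmnmMNmn$mmnm
  rot[5] = NmMmNNmNMmmnmMNmn$mmnmm
  rot[6] = mMmNNmNMmmnmMNmn$mmnmmN
  rot[7] = MmNNmNMmmnmMNmn$mmnmmNm
  rot[8] = mNNmNMmmnmMNmn$mmnmmNmM
  rot[9] = NNmNMmmnmMNmn$mmnmmNmMm
  rot[10] = NmNMmmnmMNmn$mmnmmNmMmN
  rot[11] = mNMmmnmMNmn$mmnmmNmMmNN
  rot[12] = NMmmnmMNmn$mmnmmNmMmNNm
  rot[13] = MmmnmMNmn$mmnmmNmMmNNmN
  rot[14] = mmnmMNmn$mmnmmNmMmNNmNM
  rot[15] = mnmMNmn$mmnmmNmMmNNmNMm
  rot[16] = nmMNmn$mmnmmNmMmNNmNMmm
  rot[17] = mMNmn$mmnmmNmMmNNmNMmmn
  rot[18] = MNmn$mmnmmNmMmNNmNMmmnm
  rot[19] = Nmn$mmnmmNmMmNNmNMmmnmM
  rot[20] = mn$mmnmmNmMmNNmNMmmnmMN
  rot[21] = n$mmnmmNmMmNNmNMmmnmMNm
  rot[22] = $mmnmmNmMmNNmNMmmnmMNmn
Sorted (with $ < everything):
  sorted[0] = $mmnmmNmMmNNmNMmmnmMNmn
  sorted[1] = MNmn$mmnmmNmMmNNmNMmmnm
  sorted[2] = MmNNmNMmmnmMNmn$mmnmmNm
  sorted[3] = MmmnmMNmn$mmnmmNmMmNNmN
  sorted[4] = NMmmnmMNmn$mmnmmNmMmNNm
  sorted[5] = NNmNMmmnmMNmn$mmnmmNmMm
  sorted[6] = NmMmNNmNMmmnmMNmn$mmnmm
  sorted[7] = NmNMmmnmMNmn$mmnmmNmMmN
  sorted[8] = Nmn$mmnmmNmMmNNmNMmmnmM
  sorted[9] = mMNmn$mmnmmNmMmNNmNMmmn
  sorted[10] = mMmNNmNMmmnmMNmn$mmnmmN
  sorted[11] = mNMmmnmMNmn$mmnmmNmMmNN
  sorted[12] = mNNmNMmmnmMNmn$mmnmmNmM
  sorted[13] = mNmMmNNmNMmmnmMNmn$mmnm
  sorted[14] = mmNmMmNNmNMmmnmMNmn$mmn
  sorted[15] = mmnmMNmn$mmnmmNmMmNNmNM
  sorted[16] = mmnmmNmMmNNmNMmmnmMNmn$
  sorted[17] = mn$mmnmmNmMmNNmNMmmnmMN
  sorted[18] = mnmMNmn$mmnmmNmMmNNmNMm
  sorted[19] = mnmmNmMmNNmNMmmnmMNmn$m
  sorted[20] = n$mmnmmNmMmNNmNMmmnmMNm
  sorted[21] = nmMNmn$mmnmmNmMmNNmNMmm
  sorted[22] = nmmNmMmNNmNMmmnmMNmn$mm
sorted[8] = Nmn$mmnmmNmMmNNmNMmmnmM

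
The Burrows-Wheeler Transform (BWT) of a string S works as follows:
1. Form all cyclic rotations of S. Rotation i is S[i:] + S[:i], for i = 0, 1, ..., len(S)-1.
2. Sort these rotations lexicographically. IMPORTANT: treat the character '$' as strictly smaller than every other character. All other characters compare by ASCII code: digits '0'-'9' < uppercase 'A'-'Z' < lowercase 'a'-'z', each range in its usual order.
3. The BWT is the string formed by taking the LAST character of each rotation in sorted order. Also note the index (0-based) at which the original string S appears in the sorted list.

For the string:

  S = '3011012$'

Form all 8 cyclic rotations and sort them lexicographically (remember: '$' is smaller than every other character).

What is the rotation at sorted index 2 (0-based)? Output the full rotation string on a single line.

All 8 rotations (rotation i = S[i:]+S[:i]):
  rot[0] = 3011012$
  rot[1] = 011012$3
  rot[2] = 11012$30
  rot[3] = 1012$301
  rot[4] = 012$3011
  rot[5] = 12$30110
  rot[6] = 2$301101
  rot[7] = $3011012
Sorted (with $ < everything):
  sorted[0] = $3011012
  sorted[1] = 011012$3
  sorted[2] = 012$3011
  sorted[3] = 1012$301
  sorted[4] = 11012$30
  sorted[5] = 12$30110
  sorted[6] = 2$301101
  sorted[7] = 3011012$
sorted[2] = 012$3011

Answer: 012$3011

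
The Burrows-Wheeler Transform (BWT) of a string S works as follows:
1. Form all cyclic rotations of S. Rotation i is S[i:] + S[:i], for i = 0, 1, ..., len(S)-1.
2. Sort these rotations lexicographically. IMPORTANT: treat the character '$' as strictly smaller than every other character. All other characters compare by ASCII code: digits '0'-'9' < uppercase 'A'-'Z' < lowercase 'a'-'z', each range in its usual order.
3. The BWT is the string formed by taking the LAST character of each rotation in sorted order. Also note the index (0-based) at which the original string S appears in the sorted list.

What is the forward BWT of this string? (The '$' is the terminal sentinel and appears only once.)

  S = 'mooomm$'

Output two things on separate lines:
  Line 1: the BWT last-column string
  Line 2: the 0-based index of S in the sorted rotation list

All 7 rotations (rotation i = S[i:]+S[:i]):
  rot[0] = mooomm$
  rot[1] = ooomm$m
  rot[2] = oomm$mo
  rot[3] = omm$moo
  rot[4] = mm$mooo
  rot[5] = m$mooom
  rot[6] = $mooomm
Sorted (with $ < everything):
  sorted[0] = $mooomm  (last char: 'm')
  sorted[1] = m$mooom  (last char: 'm')
  sorted[2] = mm$mooo  (last char: 'o')
  sorted[3] = mooomm$  (last char: '$')
  sorted[4] = omm$moo  (last char: 'o')
  sorted[5] = oomm$mo  (last char: 'o')
  sorted[6] = ooomm$m  (last char: 'm')
Last column: mmo$oom
Original string S is at sorted index 3

Answer: mmo$oom
3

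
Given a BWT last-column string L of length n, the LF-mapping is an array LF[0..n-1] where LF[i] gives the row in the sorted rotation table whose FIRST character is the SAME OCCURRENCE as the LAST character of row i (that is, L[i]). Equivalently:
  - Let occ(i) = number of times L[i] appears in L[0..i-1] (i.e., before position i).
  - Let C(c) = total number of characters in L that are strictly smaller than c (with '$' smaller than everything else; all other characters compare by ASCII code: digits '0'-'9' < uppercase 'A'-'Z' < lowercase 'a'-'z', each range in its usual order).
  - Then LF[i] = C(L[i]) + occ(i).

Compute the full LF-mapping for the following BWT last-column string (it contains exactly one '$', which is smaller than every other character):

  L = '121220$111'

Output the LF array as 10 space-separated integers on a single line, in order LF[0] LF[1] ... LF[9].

Answer: 2 7 3 8 9 1 0 4 5 6

Derivation:
Char counts: '$':1, '0':1, '1':5, '2':3
C (first-col start): C('$')=0, C('0')=1, C('1')=2, C('2')=7
L[0]='1': occ=0, LF[0]=C('1')+0=2+0=2
L[1]='2': occ=0, LF[1]=C('2')+0=7+0=7
L[2]='1': occ=1, LF[2]=C('1')+1=2+1=3
L[3]='2': occ=1, LF[3]=C('2')+1=7+1=8
L[4]='2': occ=2, LF[4]=C('2')+2=7+2=9
L[5]='0': occ=0, LF[5]=C('0')+0=1+0=1
L[6]='$': occ=0, LF[6]=C('$')+0=0+0=0
L[7]='1': occ=2, LF[7]=C('1')+2=2+2=4
L[8]='1': occ=3, LF[8]=C('1')+3=2+3=5
L[9]='1': occ=4, LF[9]=C('1')+4=2+4=6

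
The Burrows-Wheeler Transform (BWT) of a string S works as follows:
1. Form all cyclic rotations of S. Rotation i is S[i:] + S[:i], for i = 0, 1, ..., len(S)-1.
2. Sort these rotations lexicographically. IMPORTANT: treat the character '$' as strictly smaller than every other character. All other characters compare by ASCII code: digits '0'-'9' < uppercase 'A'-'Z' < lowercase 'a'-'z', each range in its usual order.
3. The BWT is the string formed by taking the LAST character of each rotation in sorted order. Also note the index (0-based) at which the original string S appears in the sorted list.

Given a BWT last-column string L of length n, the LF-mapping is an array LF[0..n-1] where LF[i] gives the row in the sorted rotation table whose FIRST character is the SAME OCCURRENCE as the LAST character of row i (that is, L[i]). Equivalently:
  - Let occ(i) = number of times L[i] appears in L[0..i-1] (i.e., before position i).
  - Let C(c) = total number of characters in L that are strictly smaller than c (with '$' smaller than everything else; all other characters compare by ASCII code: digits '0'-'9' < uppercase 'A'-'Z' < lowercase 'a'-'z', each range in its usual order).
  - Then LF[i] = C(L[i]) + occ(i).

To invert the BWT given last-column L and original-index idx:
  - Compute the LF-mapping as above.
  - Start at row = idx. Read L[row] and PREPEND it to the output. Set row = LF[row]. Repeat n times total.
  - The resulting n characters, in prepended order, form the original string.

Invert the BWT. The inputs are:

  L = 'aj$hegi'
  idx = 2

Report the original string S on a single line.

Answer: ehgija$

Derivation:
LF mapping: 1 6 0 4 2 3 5
Walk LF starting at row 2, prepending L[row]:
  step 1: row=2, L[2]='$', prepend. Next row=LF[2]=0
  step 2: row=0, L[0]='a', prepend. Next row=LF[0]=1
  step 3: row=1, L[1]='j', prepend. Next row=LF[1]=6
  step 4: row=6, L[6]='i', prepend. Next row=LF[6]=5
  step 5: row=5, L[5]='g', prepend. Next row=LF[5]=3
  step 6: row=3, L[3]='h', prepend. Next row=LF[3]=4
  step 7: row=4, L[4]='e', prepend. Next row=LF[4]=2
Reversed output: ehgija$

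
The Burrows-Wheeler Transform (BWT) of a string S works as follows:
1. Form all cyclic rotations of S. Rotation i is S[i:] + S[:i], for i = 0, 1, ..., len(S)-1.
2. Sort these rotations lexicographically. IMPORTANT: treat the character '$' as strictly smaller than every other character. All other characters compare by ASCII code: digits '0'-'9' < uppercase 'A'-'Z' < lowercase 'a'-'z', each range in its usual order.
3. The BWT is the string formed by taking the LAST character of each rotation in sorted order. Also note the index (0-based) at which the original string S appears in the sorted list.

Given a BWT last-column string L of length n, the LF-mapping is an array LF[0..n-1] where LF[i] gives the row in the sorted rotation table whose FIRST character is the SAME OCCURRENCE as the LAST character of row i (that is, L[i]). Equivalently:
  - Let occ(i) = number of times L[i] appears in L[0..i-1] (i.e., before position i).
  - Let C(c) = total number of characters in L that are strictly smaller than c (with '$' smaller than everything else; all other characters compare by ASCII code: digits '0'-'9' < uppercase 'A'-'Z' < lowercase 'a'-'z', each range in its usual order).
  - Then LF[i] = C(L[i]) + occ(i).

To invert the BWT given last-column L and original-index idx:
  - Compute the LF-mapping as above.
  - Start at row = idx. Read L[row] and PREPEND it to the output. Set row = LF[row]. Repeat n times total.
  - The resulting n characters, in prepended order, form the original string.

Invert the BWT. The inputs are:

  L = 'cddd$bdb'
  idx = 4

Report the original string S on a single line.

LF mapping: 3 4 5 6 0 1 7 2
Walk LF starting at row 4, prepending L[row]:
  step 1: row=4, L[4]='$', prepend. Next row=LF[4]=0
  step 2: row=0, L[0]='c', prepend. Next row=LF[0]=3
  step 3: row=3, L[3]='d', prepend. Next row=LF[3]=6
  step 4: row=6, L[6]='d', prepend. Next row=LF[6]=7
  step 5: row=7, L[7]='b', prepend. Next row=LF[7]=2
  step 6: row=2, L[2]='d', prepend. Next row=LF[2]=5
  step 7: row=5, L[5]='b', prepend. Next row=LF[5]=1
  step 8: row=1, L[1]='d', prepend. Next row=LF[1]=4
Reversed output: dbdbddc$

Answer: dbdbddc$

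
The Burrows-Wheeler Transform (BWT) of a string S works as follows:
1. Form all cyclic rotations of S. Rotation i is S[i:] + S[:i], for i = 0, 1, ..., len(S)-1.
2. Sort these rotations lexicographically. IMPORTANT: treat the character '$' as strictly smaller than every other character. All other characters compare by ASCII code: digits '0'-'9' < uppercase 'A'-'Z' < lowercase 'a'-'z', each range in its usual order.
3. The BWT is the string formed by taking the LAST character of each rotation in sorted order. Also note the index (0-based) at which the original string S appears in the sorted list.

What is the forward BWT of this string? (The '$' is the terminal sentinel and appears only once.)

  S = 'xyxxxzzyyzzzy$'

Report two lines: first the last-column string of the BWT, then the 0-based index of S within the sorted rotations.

Answer: yyx$xzxzyzzzxy
3

Derivation:
All 14 rotations (rotation i = S[i:]+S[:i]):
  rot[0] = xyxxxzzyyzzzy$
  rot[1] = yxxxzzyyzzzy$x
  rot[2] = xxxzzyyzzzy$xy
  rot[3] = xxzzyyzzzy$xyx
  rot[4] = xzzyyzzzy$xyxx
  rot[5] = zzyyzzzy$xyxxx
  rot[6] = zyyzzzy$xyxxxz
  rot[7] = yyzzzy$xyxxxzz
  rot[8] = yzzzy$xyxxxzzy
  rot[9] = zzzy$xyxxxzzyy
  rot[10] = zzy$xyxxxzzyyz
  rot[11] = zy$xyxxxzzyyzz
  rot[12] = y$xyxxxzzyyzzz
  rot[13] = $xyxxxzzyyzzzy
Sorted (with $ < everything):
  sorted[0] = $xyxxxzzyyzzzy  (last char: 'y')
  sorted[1] = xxxzzyyzzzy$xy  (last char: 'y')
  sorted[2] = xxzzyyzzzy$xyx  (last char: 'x')
  sorted[3] = xyxxxzzyyzzzy$  (last char: '$')
  sorted[4] = xzzyyzzzy$xyxx  (last char: 'x')
  sorted[5] = y$xyxxxzzyyzzz  (last char: 'z')
  sorted[6] = yxxxzzyyzzzy$x  (last char: 'x')
  sorted[7] = yyzzzy$xyxxxzz  (last char: 'z')
  sorted[8] = yzzzy$xyxxxzzy  (last char: 'y')
  sorted[9] = zy$xyxxxzzyyzz  (last char: 'z')
  sorted[10] = zyyzzzy$xyxxxz  (last char: 'z')
  sorted[11] = zzy$xyxxxzzyyz  (last char: 'z')
  sorted[12] = zzyyzzzy$xyxxx  (last char: 'x')
  sorted[13] = zzzy$xyxxxzzyy  (last char: 'y')
Last column: yyx$xzxzyzzzxy
Original string S is at sorted index 3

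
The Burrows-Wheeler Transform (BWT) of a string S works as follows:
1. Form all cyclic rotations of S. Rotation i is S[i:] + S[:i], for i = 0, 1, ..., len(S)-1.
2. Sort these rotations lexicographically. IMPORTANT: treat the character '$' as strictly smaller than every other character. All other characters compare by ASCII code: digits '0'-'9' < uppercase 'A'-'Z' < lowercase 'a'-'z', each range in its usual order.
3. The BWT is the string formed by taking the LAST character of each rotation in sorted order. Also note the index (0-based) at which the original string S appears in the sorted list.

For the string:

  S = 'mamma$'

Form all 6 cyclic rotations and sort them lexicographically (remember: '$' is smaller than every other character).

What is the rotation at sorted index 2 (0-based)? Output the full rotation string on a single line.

All 6 rotations (rotation i = S[i:]+S[:i]):
  rot[0] = mamma$
  rot[1] = amma$m
  rot[2] = mma$ma
  rot[3] = ma$mam
  rot[4] = a$mamm
  rot[5] = $mamma
Sorted (with $ < everything):
  sorted[0] = $mamma
  sorted[1] = a$mamm
  sorted[2] = amma$m
  sorted[3] = ma$mam
  sorted[4] = mamma$
  sorted[5] = mma$ma
sorted[2] = amma$m

Answer: amma$m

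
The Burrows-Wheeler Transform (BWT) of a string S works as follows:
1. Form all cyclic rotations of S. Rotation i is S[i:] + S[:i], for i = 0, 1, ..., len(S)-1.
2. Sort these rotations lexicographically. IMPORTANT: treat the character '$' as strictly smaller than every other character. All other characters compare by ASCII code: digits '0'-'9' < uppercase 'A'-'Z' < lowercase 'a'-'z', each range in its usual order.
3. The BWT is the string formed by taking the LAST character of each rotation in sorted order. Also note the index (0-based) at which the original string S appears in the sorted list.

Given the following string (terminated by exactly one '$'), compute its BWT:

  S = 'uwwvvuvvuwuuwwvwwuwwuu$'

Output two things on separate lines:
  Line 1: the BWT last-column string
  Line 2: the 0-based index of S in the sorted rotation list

All 23 rotations (rotation i = S[i:]+S[:i]):
  rot[0] = uwwvvuvvuwuuwwvwwuwwuu$
  rot[1] = wwvvuvvuwuuwwvwwuwwuu$u
  rot[2] = wvvuvvuwuuwwvwwuwwuu$uw
  rot[3] = vvuvvuwuuwwvwwuwwuu$uww
  rot[4] = vuvvuwuuwwvwwuwwuu$uwwv
  rot[5] = uvvuwuuwwvwwuwwuu$uwwvv
  rot[6] = vvuwuuwwvwwuwwuu$uwwvvu
  rot[7] = vuwuuwwvwwuwwuu$uwwvvuv
  rot[8] = uwuuwwvwwuwwuu$uwwvvuvv
  rot[9] = wuuwwvwwuwwuu$uwwvvuvvu
  rot[10] = uuwwvwwuwwuu$uwwvvuvvuw
  rot[11] = uwwvwwuwwuu$uwwvvuvvuwu
  rot[12] = wwvwwuwwuu$uwwvvuvvuwuu
  rot[13] = wvwwuwwuu$uwwvvuvvuwuuw
  rot[14] = vwwuwwuu$uwwvvuvvuwuuww
  rot[15] = wwuwwuu$uwwvvuvvuwuuwwv
  rot[16] = wuwwuu$uwwvvuvvuwuuwwvw
  rot[17] = uwwuu$uwwvvuvvuwuuwwvww
  rot[18] = wwuu$uwwvvuvvuwuuwwvwwu
  rot[19] = wuu$uwwvvuvvuwuuwwvwwuw
  rot[20] = uu$uwwvvuvvuwuuwwvwwuww
  rot[21] = u$uwwvvuvvuwuuwwvwwuwwu
  rot[22] = $uwwvvuvvuwuuwwvwwuwwuu
Sorted (with $ < everything):
  sorted[0] = $uwwvvuvvuwuuwwvwwuwwuu  (last char: 'u')
  sorted[1] = u$uwwvvuvvuwuuwwvwwuwwu  (last char: 'u')
  sorted[2] = uu$uwwvvuvvuwuuwwvwwuww  (last char: 'w')
  sorted[3] = uuwwvwwuwwuu$uwwvvuvvuw  (last char: 'w')
  sorted[4] = uvvuwuuwwvwwuwwuu$uwwvv  (last char: 'v')
  sorted[5] = uwuuwwvwwuwwuu$uwwvvuvv  (last char: 'v')
  sorted[6] = uwwuu$uwwvvuvvuwuuwwvww  (last char: 'w')
  sorted[7] = uwwvvuvvuwuuwwvwwuwwuu$  (last char: '$')
  sorted[8] = uwwvwwuwwuu$uwwvvuvvuwu  (last char: 'u')
  sorted[9] = vuvvuwuuwwvwwuwwuu$uwwv  (last char: 'v')
  sorted[10] = vuwuuwwvwwuwwuu$uwwvvuv  (last char: 'v')
  sorted[11] = vvuvvuwuuwwvwwuwwuu$uww  (last char: 'w')
  sorted[12] = vvuwuuwwvwwuwwuu$uwwvvu  (last char: 'u')
  sorted[13] = vwwuwwuu$uwwvvuvvuwuuww  (last char: 'w')
  sorted[14] = wuu$uwwvvuvvuwuuwwvwwuw  (last char: 'w')
  sorted[15] = wuuwwvwwuwwuu$uwwvvuvvu  (last char: 'u')
  sorted[16] = wuwwuu$uwwvvuvvuwuuwwvw  (last char: 'w')
  sorted[17] = wvvuvvuwuuwwvwwuwwuu$uw  (last char: 'w')
  sorted[18] = wvwwuwwuu$uwwvvuvvuwuuw  (last char: 'w')
  sorted[19] = wwuu$uwwvvuvvuwuuwwvwwu  (last char: 'u')
  sorted[20] = wwuwwuu$uwwvvuvvuwuuwwv  (last char: 'v')
  sorted[21] = wwvvuvvuwuuwwvwwuwwuu$u  (last char: 'u')
  sorted[22] = wwvwwuwwuu$uwwvvuvvuwuu  (last char: 'u')
Last column: uuwwvvw$uvvwuwwuwwwuvuu
Original string S is at sorted index 7

Answer: uuwwvvw$uvvwuwwuwwwuvuu
7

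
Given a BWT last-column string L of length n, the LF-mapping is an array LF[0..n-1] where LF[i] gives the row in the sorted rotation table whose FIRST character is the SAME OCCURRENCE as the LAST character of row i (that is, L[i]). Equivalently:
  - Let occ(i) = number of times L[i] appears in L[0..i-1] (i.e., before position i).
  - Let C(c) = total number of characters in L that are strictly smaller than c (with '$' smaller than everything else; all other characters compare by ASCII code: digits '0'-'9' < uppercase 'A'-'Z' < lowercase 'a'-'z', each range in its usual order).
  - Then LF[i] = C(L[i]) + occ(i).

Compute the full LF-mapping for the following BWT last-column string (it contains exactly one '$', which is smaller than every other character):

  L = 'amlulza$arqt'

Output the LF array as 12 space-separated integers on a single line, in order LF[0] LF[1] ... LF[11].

Char counts: '$':1, 'a':3, 'l':2, 'm':1, 'q':1, 'r':1, 't':1, 'u':1, 'z':1
C (first-col start): C('$')=0, C('a')=1, C('l')=4, C('m')=6, C('q')=7, C('r')=8, C('t')=9, C('u')=10, C('z')=11
L[0]='a': occ=0, LF[0]=C('a')+0=1+0=1
L[1]='m': occ=0, LF[1]=C('m')+0=6+0=6
L[2]='l': occ=0, LF[2]=C('l')+0=4+0=4
L[3]='u': occ=0, LF[3]=C('u')+0=10+0=10
L[4]='l': occ=1, LF[4]=C('l')+1=4+1=5
L[5]='z': occ=0, LF[5]=C('z')+0=11+0=11
L[6]='a': occ=1, LF[6]=C('a')+1=1+1=2
L[7]='$': occ=0, LF[7]=C('$')+0=0+0=0
L[8]='a': occ=2, LF[8]=C('a')+2=1+2=3
L[9]='r': occ=0, LF[9]=C('r')+0=8+0=8
L[10]='q': occ=0, LF[10]=C('q')+0=7+0=7
L[11]='t': occ=0, LF[11]=C('t')+0=9+0=9

Answer: 1 6 4 10 5 11 2 0 3 8 7 9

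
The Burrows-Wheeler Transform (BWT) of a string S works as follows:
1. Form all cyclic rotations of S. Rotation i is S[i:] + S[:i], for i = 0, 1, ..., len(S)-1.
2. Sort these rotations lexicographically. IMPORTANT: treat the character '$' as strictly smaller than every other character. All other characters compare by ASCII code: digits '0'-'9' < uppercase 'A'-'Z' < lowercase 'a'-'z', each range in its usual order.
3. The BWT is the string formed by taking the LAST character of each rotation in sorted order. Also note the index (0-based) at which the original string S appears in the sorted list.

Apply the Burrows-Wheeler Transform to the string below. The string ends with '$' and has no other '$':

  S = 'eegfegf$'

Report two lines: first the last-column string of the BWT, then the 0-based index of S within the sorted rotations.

Answer: f$feggee
1

Derivation:
All 8 rotations (rotation i = S[i:]+S[:i]):
  rot[0] = eegfegf$
  rot[1] = egfegf$e
  rot[2] = gfegf$ee
  rot[3] = fegf$eeg
  rot[4] = egf$eegf
  rot[5] = gf$eegfe
  rot[6] = f$eegfeg
  rot[7] = $eegfegf
Sorted (with $ < everything):
  sorted[0] = $eegfegf  (last char: 'f')
  sorted[1] = eegfegf$  (last char: '$')
  sorted[2] = egf$eegf  (last char: 'f')
  sorted[3] = egfegf$e  (last char: 'e')
  sorted[4] = f$eegfeg  (last char: 'g')
  sorted[5] = fegf$eeg  (last char: 'g')
  sorted[6] = gf$eegfe  (last char: 'e')
  sorted[7] = gfegf$ee  (last char: 'e')
Last column: f$feggee
Original string S is at sorted index 1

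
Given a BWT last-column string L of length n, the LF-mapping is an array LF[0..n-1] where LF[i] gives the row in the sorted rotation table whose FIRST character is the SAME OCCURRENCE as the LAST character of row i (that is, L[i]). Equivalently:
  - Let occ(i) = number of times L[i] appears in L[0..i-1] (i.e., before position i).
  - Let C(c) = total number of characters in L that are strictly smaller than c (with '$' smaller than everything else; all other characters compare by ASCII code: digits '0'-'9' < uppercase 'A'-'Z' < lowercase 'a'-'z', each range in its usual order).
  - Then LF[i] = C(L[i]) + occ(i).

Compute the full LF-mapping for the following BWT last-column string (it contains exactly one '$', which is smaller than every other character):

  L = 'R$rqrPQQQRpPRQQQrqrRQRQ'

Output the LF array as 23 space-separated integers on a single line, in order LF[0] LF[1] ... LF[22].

Answer: 11 0 19 17 20 1 3 4 5 12 16 2 13 6 7 8 21 18 22 14 9 15 10

Derivation:
Char counts: '$':1, 'P':2, 'Q':8, 'R':5, 'p':1, 'q':2, 'r':4
C (first-col start): C('$')=0, C('P')=1, C('Q')=3, C('R')=11, C('p')=16, C('q')=17, C('r')=19
L[0]='R': occ=0, LF[0]=C('R')+0=11+0=11
L[1]='$': occ=0, LF[1]=C('$')+0=0+0=0
L[2]='r': occ=0, LF[2]=C('r')+0=19+0=19
L[3]='q': occ=0, LF[3]=C('q')+0=17+0=17
L[4]='r': occ=1, LF[4]=C('r')+1=19+1=20
L[5]='P': occ=0, LF[5]=C('P')+0=1+0=1
L[6]='Q': occ=0, LF[6]=C('Q')+0=3+0=3
L[7]='Q': occ=1, LF[7]=C('Q')+1=3+1=4
L[8]='Q': occ=2, LF[8]=C('Q')+2=3+2=5
L[9]='R': occ=1, LF[9]=C('R')+1=11+1=12
L[10]='p': occ=0, LF[10]=C('p')+0=16+0=16
L[11]='P': occ=1, LF[11]=C('P')+1=1+1=2
L[12]='R': occ=2, LF[12]=C('R')+2=11+2=13
L[13]='Q': occ=3, LF[13]=C('Q')+3=3+3=6
L[14]='Q': occ=4, LF[14]=C('Q')+4=3+4=7
L[15]='Q': occ=5, LF[15]=C('Q')+5=3+5=8
L[16]='r': occ=2, LF[16]=C('r')+2=19+2=21
L[17]='q': occ=1, LF[17]=C('q')+1=17+1=18
L[18]='r': occ=3, LF[18]=C('r')+3=19+3=22
L[19]='R': occ=3, LF[19]=C('R')+3=11+3=14
L[20]='Q': occ=6, LF[20]=C('Q')+6=3+6=9
L[21]='R': occ=4, LF[21]=C('R')+4=11+4=15
L[22]='Q': occ=7, LF[22]=C('Q')+7=3+7=10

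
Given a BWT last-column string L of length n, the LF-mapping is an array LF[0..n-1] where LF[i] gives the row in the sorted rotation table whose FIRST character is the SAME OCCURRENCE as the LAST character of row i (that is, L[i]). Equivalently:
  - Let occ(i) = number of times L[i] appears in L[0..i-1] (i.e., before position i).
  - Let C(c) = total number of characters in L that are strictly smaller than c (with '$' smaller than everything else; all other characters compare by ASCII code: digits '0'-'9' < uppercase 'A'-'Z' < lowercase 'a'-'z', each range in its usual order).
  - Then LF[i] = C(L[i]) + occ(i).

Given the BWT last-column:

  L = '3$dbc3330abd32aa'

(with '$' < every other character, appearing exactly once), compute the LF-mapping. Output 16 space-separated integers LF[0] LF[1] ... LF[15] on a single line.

Char counts: '$':1, '0':1, '2':1, '3':5, 'a':3, 'b':2, 'c':1, 'd':2
C (first-col start): C('$')=0, C('0')=1, C('2')=2, C('3')=3, C('a')=8, C('b')=11, C('c')=13, C('d')=14
L[0]='3': occ=0, LF[0]=C('3')+0=3+0=3
L[1]='$': occ=0, LF[1]=C('$')+0=0+0=0
L[2]='d': occ=0, LF[2]=C('d')+0=14+0=14
L[3]='b': occ=0, LF[3]=C('b')+0=11+0=11
L[4]='c': occ=0, LF[4]=C('c')+0=13+0=13
L[5]='3': occ=1, LF[5]=C('3')+1=3+1=4
L[6]='3': occ=2, LF[6]=C('3')+2=3+2=5
L[7]='3': occ=3, LF[7]=C('3')+3=3+3=6
L[8]='0': occ=0, LF[8]=C('0')+0=1+0=1
L[9]='a': occ=0, LF[9]=C('a')+0=8+0=8
L[10]='b': occ=1, LF[10]=C('b')+1=11+1=12
L[11]='d': occ=1, LF[11]=C('d')+1=14+1=15
L[12]='3': occ=4, LF[12]=C('3')+4=3+4=7
L[13]='2': occ=0, LF[13]=C('2')+0=2+0=2
L[14]='a': occ=1, LF[14]=C('a')+1=8+1=9
L[15]='a': occ=2, LF[15]=C('a')+2=8+2=10

Answer: 3 0 14 11 13 4 5 6 1 8 12 15 7 2 9 10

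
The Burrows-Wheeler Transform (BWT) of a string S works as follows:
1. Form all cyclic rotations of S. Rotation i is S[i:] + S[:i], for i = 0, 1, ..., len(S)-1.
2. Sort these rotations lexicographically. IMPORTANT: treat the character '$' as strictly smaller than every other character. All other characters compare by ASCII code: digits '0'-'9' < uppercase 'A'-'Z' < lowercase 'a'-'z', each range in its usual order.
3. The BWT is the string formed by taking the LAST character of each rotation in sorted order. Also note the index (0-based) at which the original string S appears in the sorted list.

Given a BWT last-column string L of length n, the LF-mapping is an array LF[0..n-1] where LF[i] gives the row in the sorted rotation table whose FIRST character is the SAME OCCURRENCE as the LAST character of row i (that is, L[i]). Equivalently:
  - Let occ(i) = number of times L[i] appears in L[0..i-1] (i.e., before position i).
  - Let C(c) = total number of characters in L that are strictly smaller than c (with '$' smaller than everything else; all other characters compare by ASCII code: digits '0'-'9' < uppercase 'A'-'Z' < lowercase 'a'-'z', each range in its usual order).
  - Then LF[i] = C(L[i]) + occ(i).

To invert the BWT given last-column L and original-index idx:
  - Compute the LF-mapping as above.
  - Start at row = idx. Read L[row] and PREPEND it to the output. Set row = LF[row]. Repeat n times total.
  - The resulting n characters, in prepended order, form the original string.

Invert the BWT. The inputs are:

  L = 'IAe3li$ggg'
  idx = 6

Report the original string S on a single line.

Answer: giggleA3I$

Derivation:
LF mapping: 3 2 4 1 9 8 0 5 6 7
Walk LF starting at row 6, prepending L[row]:
  step 1: row=6, L[6]='$', prepend. Next row=LF[6]=0
  step 2: row=0, L[0]='I', prepend. Next row=LF[0]=3
  step 3: row=3, L[3]='3', prepend. Next row=LF[3]=1
  step 4: row=1, L[1]='A', prepend. Next row=LF[1]=2
  step 5: row=2, L[2]='e', prepend. Next row=LF[2]=4
  step 6: row=4, L[4]='l', prepend. Next row=LF[4]=9
  step 7: row=9, L[9]='g', prepend. Next row=LF[9]=7
  step 8: row=7, L[7]='g', prepend. Next row=LF[7]=5
  step 9: row=5, L[5]='i', prepend. Next row=LF[5]=8
  step 10: row=8, L[8]='g', prepend. Next row=LF[8]=6
Reversed output: giggleA3I$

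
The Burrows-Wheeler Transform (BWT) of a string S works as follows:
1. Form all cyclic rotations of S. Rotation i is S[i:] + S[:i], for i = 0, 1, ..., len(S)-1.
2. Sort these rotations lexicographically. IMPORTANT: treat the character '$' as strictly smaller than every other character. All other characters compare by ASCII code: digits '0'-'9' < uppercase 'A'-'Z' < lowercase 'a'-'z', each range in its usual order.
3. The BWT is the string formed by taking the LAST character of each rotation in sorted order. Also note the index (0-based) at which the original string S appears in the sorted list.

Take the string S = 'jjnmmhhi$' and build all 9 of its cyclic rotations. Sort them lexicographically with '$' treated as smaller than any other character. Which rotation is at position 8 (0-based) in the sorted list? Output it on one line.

Answer: nmmhhi$jj

Derivation:
All 9 rotations (rotation i = S[i:]+S[:i]):
  rot[0] = jjnmmhhi$
  rot[1] = jnmmhhi$j
  rot[2] = nmmhhi$jj
  rot[3] = mmhhi$jjn
  rot[4] = mhhi$jjnm
  rot[5] = hhi$jjnmm
  rot[6] = hi$jjnmmh
  rot[7] = i$jjnmmhh
  rot[8] = $jjnmmhhi
Sorted (with $ < everything):
  sorted[0] = $jjnmmhhi
  sorted[1] = hhi$jjnmm
  sorted[2] = hi$jjnmmh
  sorted[3] = i$jjnmmhh
  sorted[4] = jjnmmhhi$
  sorted[5] = jnmmhhi$j
  sorted[6] = mhhi$jjnm
  sorted[7] = mmhhi$jjn
  sorted[8] = nmmhhi$jj
sorted[8] = nmmhhi$jj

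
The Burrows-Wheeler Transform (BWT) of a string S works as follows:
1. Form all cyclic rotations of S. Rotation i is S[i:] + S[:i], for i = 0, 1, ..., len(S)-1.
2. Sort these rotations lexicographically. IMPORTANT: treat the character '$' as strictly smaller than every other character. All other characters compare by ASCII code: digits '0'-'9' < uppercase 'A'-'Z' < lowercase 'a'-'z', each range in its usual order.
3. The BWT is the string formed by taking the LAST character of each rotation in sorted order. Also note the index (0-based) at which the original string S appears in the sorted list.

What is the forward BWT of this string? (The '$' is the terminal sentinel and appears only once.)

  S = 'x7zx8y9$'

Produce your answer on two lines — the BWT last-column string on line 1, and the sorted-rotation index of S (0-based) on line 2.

Answer: 9xxy$z87
4

Derivation:
All 8 rotations (rotation i = S[i:]+S[:i]):
  rot[0] = x7zx8y9$
  rot[1] = 7zx8y9$x
  rot[2] = zx8y9$x7
  rot[3] = x8y9$x7z
  rot[4] = 8y9$x7zx
  rot[5] = y9$x7zx8
  rot[6] = 9$x7zx8y
  rot[7] = $x7zx8y9
Sorted (with $ < everything):
  sorted[0] = $x7zx8y9  (last char: '9')
  sorted[1] = 7zx8y9$x  (last char: 'x')
  sorted[2] = 8y9$x7zx  (last char: 'x')
  sorted[3] = 9$x7zx8y  (last char: 'y')
  sorted[4] = x7zx8y9$  (last char: '$')
  sorted[5] = x8y9$x7z  (last char: 'z')
  sorted[6] = y9$x7zx8  (last char: '8')
  sorted[7] = zx8y9$x7  (last char: '7')
Last column: 9xxy$z87
Original string S is at sorted index 4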